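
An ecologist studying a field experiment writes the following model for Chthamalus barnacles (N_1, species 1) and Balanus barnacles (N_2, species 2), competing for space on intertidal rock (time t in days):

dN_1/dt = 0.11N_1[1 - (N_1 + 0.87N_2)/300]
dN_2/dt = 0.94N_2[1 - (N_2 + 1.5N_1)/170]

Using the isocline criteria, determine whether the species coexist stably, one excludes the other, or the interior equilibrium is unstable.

species 1 excludes species 2

Compare the nullcline intercepts: K1/α12 = 300/0.87 = 345 > K2 = 170; K2/α21 = 170/1.5 = 113 < K1 = 300.
Since the inequalities point opposite ways, species 1 can invade but species 2 cannot.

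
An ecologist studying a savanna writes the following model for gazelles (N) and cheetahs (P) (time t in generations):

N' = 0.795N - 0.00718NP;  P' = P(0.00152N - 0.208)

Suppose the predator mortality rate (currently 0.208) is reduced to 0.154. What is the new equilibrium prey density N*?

At the interior fixed point, setting dP/dt = 0 with P > 0 fixes N* = (predator death rate)/(NP coefficient) — independent of the other coefficients.
With the change, N* = 0.154/0.00152 = 101; it falls from 137.

N* ≈ 101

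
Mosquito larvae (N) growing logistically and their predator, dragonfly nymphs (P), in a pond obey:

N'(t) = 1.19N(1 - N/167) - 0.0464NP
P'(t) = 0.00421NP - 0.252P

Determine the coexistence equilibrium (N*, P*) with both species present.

From dP/dt = 0 with P > 0: 0.00421N* = 0.252, so N* = 59.9.
Substitute into dN/dt = 0: 1.19(1 - 59.9/167) = 0.0464P*.
The bracket is 0.642, giving P* = 0.763/0.0464 = 16.5.

N* ≈ 59.9, P* ≈ 16.5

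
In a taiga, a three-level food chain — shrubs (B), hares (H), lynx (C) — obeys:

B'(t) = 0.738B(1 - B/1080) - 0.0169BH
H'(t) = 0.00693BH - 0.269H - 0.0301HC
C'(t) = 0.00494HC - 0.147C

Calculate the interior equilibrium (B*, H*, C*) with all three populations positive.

From dC/dt = 0: 0.00494H* = 0.147, so H* = 29.8.
From dB/dt = 0: 0.738(1 - B*/1080) = 0.0169·29.8, giving B* = 1080·(1 - 0.681) = 344.
From dH/dt = 0: 0.00693·344 - 0.269 = 0.0301C*, so C* = 2.12/0.0301 = 70.3.

B* ≈ 344, H* ≈ 29.8, C* ≈ 70.3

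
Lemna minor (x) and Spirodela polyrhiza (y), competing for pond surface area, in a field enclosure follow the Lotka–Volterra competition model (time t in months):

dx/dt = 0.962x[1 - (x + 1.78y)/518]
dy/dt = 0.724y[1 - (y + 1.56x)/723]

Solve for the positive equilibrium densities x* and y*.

Setting both brackets to zero gives the nullclines x + 1.78y = 518 and 1.56x + y = 723.
Substituting y = 723 - 1.56x into the first: x(1 - 1.78·1.56) = 518 - 1.78·723.
So x* = -769/-1.78 = 433, and then y* = 723 - 1.56·433 = 47.9.

x* ≈ 433, y* ≈ 47.9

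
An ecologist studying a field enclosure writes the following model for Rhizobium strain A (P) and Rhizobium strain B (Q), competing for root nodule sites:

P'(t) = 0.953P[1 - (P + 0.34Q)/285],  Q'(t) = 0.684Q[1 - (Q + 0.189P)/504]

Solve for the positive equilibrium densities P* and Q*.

P* ≈ 121, Q* ≈ 481

Setting both brackets to zero gives the nullclines P + 0.34Q = 285 and 0.189P + Q = 504.
Substituting Q = 504 - 0.189P into the first: P(1 - 0.34·0.189) = 285 - 0.34·504.
So P* = 114/0.936 = 121, and then Q* = 504 - 0.189·121 = 481.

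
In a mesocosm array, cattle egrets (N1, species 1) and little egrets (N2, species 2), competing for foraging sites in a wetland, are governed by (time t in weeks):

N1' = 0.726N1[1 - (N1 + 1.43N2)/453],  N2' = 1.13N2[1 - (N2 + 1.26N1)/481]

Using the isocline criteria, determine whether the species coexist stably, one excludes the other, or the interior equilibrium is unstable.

Compare the nullcline intercepts: K1/α12 = 453/1.43 = 317 < K2 = 481; K2/α21 = 481/1.26 = 382 < K1 = 453.
Since both are reversed, neither can invade when rare; the interior point is a saddle.

unstable coexistence (outcome depends on initial conditions)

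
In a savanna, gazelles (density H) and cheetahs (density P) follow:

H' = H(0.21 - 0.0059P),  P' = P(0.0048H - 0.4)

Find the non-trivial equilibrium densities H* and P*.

H* ≈ 83.3, P* ≈ 35.6

Set dP/dt = 0 with P > 0: 0.0048H - 0.4 = 0, so H* = 0.4/0.0048 = 83.3.
Set dH/dt = 0 with H > 0: 0.21 - 0.0059P = 0, so P* = 0.21/0.0059 = 35.6.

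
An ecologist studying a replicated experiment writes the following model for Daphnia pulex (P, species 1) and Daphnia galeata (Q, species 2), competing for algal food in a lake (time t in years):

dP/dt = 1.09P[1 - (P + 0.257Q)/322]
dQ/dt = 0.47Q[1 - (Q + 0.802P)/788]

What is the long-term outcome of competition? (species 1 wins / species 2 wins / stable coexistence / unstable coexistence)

stable coexistence

Compare the nullcline intercepts: K1/α12 = 322/0.257 = 1250 > K2 = 788; K2/α21 = 788/0.802 = 983 > K1 = 322.
Since both inequalities hold, each species can invade when rare, so the interior equilibrium is stable.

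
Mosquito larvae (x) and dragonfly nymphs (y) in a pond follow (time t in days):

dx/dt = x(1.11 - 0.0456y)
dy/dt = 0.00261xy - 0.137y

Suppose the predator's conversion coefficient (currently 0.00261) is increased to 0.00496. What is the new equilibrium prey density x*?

At the interior fixed point, setting dy/dt = 0 with y > 0 fixes x* = (predator death rate)/(xy coefficient) — independent of the other coefficients.
With the change, x* = 0.137/0.00496 = 27.6; it falls from 52.5.

x* ≈ 27.6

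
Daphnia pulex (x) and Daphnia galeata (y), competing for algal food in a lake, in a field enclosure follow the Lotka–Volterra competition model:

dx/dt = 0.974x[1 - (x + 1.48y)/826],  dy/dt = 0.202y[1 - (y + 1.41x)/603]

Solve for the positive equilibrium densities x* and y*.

x* ≈ 61.1, y* ≈ 517

Setting both brackets to zero gives the nullclines x + 1.48y = 826 and 1.41x + y = 603.
Substituting y = 603 - 1.41x into the first: x(1 - 1.48·1.41) = 826 - 1.48·603.
So x* = -66.4/-1.09 = 61.1, and then y* = 603 - 1.41·61.1 = 517.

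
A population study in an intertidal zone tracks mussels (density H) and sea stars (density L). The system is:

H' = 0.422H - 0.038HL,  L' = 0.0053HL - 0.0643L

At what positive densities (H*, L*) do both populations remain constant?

Set dL/dt = 0 with L > 0: 0.0053H - 0.0643 = 0, so H* = 0.0643/0.0053 = 12.1.
Set dH/dt = 0 with H > 0: 0.422 - 0.038L = 0, so L* = 0.422/0.038 = 11.1.

H* ≈ 12.1, L* ≈ 11.1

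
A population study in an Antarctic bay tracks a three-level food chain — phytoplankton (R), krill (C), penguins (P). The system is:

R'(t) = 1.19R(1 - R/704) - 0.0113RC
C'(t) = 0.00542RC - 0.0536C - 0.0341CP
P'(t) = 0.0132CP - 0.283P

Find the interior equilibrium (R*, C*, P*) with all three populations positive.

R* ≈ 561, C* ≈ 21.4, P* ≈ 87.5

From dP/dt = 0: 0.0132C* = 0.283, so C* = 21.4.
From dR/dt = 0: 1.19(1 - R*/704) = 0.0113·21.4, giving R* = 704·(1 - 0.204) = 561.
From dC/dt = 0: 0.00542·561 - 0.0536 = 0.0341P*, so P* = 2.99/0.0341 = 87.5.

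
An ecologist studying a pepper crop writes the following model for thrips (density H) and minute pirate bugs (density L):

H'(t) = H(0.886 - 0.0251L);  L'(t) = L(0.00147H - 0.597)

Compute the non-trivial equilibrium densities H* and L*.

Set dL/dt = 0 with L > 0: 0.00147H - 0.597 = 0, so H* = 0.597/0.00147 = 406.
Set dH/dt = 0 with H > 0: 0.886 - 0.0251L = 0, so L* = 0.886/0.0251 = 35.3.

H* ≈ 406, L* ≈ 35.3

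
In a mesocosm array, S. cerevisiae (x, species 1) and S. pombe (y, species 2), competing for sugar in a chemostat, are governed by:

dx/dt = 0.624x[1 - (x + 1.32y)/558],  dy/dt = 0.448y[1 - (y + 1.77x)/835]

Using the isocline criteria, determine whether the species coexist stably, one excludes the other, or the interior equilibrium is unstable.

unstable coexistence (outcome depends on initial conditions)

Compare the nullcline intercepts: K1/α12 = 558/1.32 = 423 < K2 = 835; K2/α21 = 835/1.77 = 472 < K1 = 558.
Since both are reversed, neither can invade when rare; the interior point is a saddle.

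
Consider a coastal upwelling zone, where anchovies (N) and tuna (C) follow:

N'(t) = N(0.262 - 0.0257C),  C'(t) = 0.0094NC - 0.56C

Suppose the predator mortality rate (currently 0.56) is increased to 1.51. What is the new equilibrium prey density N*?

N* ≈ 161

At the interior fixed point, setting dC/dt = 0 with C > 0 fixes N* = (predator death rate)/(NC coefficient) — independent of the other coefficients.
With the change, N* = 1.51/0.0094 = 161; it rises from 59.6.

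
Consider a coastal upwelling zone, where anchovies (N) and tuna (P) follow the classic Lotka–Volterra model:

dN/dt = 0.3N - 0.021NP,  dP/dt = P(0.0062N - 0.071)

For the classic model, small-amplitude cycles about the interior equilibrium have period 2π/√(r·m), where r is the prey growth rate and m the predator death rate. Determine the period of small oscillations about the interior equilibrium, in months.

T ≈ 43.1 months

Here r = 0.3 and m = 0.071, so r·m = 0.0213.
ω = √0.0213 = 0.146 per month, hence T = 2π/ω ≈ 43.1 months.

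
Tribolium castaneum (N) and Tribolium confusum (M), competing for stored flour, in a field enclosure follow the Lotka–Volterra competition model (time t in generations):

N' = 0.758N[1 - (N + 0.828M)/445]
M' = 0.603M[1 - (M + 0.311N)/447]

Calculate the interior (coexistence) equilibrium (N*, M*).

N* ≈ 101, M* ≈ 416

Setting both brackets to zero gives the nullclines N + 0.828M = 445 and 0.311N + M = 447.
Substituting M = 447 - 0.311N into the first: N(1 - 0.828·0.311) = 445 - 0.828·447.
So N* = 74.9/0.742 = 101, and then M* = 447 - 0.311·101 = 416.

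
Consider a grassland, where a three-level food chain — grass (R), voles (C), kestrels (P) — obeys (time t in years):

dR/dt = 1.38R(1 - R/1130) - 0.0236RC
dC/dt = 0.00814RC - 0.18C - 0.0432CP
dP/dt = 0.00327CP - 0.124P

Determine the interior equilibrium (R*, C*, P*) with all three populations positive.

R* ≈ 397, C* ≈ 37.9, P* ≈ 70.7

From dP/dt = 0: 0.00327C* = 0.124, so C* = 37.9.
From dR/dt = 0: 1.38(1 - R*/1130) = 0.0236·37.9, giving R* = 1130·(1 - 0.648) = 397.
From dC/dt = 0: 0.00814·397 - 0.18 = 0.0432P*, so P* = 3.05/0.0432 = 70.7.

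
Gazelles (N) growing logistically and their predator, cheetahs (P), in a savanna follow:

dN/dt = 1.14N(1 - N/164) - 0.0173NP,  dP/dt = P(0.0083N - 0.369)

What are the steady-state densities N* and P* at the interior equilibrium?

N* ≈ 44.5, P* ≈ 48

From dP/dt = 0 with P > 0: 0.0083N* = 0.369, so N* = 44.5.
Substitute into dN/dt = 0: 1.14(1 - 44.5/164) = 0.0173P*.
The bracket is 0.729, giving P* = 0.831/0.0173 = 48.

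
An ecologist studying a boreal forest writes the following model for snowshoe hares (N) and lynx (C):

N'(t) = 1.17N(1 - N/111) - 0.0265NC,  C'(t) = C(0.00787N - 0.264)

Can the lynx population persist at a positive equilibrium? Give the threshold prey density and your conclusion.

The predator equation gives dC/dt > 0 only when N > 0.264/0.00787 = 33.5.
Without the predator, N → K = 111. Since 111 > 33.5, the predator can invade and persist.

Threshold N = 33.5; K > 33.5, so yes, the predator persists.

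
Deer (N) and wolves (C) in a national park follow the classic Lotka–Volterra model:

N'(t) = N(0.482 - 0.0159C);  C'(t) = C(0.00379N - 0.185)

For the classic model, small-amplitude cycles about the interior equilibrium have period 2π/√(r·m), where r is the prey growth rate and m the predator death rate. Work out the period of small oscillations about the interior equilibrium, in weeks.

T ≈ 21 weeks

Here r = 0.482 and m = 0.185, so r·m = 0.0892.
ω = √0.0892 = 0.299 per week, hence T = 2π/ω ≈ 21 weeks.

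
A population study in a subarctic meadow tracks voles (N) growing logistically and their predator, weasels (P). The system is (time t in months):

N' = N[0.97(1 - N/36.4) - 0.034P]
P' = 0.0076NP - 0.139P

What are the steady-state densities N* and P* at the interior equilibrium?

N* ≈ 18.3, P* ≈ 14.2

From dP/dt = 0 with P > 0: 0.0076N* = 0.139, so N* = 18.3.
Substitute into dN/dt = 0: 0.97(1 - 18.3/36.4) = 0.034P*.
The bracket is 0.498, giving P* = 0.483/0.034 = 14.2.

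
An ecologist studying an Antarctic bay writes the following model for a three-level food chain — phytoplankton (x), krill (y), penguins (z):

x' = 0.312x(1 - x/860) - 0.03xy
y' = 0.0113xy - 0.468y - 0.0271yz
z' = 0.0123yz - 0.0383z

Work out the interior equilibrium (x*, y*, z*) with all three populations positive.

From dz/dt = 0: 0.0123y* = 0.0383, so y* = 3.11.
From dx/dt = 0: 0.312(1 - x*/860) = 0.03·3.11, giving x* = 860·(1 - 0.299) = 603.
From dy/dt = 0: 0.0113·603 - 0.468 = 0.0271z*, so z* = 6.34/0.0271 = 234.

x* ≈ 603, y* ≈ 3.11, z* ≈ 234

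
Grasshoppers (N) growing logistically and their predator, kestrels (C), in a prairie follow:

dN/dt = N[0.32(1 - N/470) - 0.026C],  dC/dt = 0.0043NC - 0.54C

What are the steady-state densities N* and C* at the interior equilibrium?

From dC/dt = 0 with C > 0: 0.0043N* = 0.54, so N* = 126.
Substitute into dN/dt = 0: 0.32(1 - 126/470) = 0.026C*.
The bracket is 0.733, giving C* = 0.234/0.026 = 9.02.

N* ≈ 126, C* ≈ 9.02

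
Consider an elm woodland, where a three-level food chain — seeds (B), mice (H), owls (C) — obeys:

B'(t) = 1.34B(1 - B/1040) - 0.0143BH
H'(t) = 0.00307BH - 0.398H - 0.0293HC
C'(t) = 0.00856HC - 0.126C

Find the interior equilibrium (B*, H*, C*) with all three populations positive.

From dC/dt = 0: 0.00856H* = 0.126, so H* = 14.7.
From dB/dt = 0: 1.34(1 - B*/1040) = 0.0143·14.7, giving B* = 1040·(1 - 0.157) = 877.
From dH/dt = 0: 0.00307·877 - 0.398 = 0.0293C*, so C* = 2.29/0.0293 = 78.3.

B* ≈ 877, H* ≈ 14.7, C* ≈ 78.3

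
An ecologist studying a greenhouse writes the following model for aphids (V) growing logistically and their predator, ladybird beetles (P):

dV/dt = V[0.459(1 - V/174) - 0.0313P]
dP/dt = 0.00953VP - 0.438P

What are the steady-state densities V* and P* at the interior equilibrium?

From dP/dt = 0 with P > 0: 0.00953V* = 0.438, so V* = 46.
Substitute into dV/dt = 0: 0.459(1 - 46/174) = 0.0313P*.
The bracket is 0.736, giving P* = 0.338/0.0313 = 10.8.

V* ≈ 46, P* ≈ 10.8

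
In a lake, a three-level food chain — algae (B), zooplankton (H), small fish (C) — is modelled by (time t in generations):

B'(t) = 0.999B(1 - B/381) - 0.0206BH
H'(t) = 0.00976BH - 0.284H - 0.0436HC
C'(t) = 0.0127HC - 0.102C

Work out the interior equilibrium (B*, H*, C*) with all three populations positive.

B* ≈ 318, H* ≈ 8.03, C* ≈ 64.6

From dC/dt = 0: 0.0127H* = 0.102, so H* = 8.03.
From dB/dt = 0: 0.999(1 - B*/381) = 0.0206·8.03, giving B* = 381·(1 - 0.166) = 318.
From dH/dt = 0: 0.00976·318 - 0.284 = 0.0436C*, so C* = 2.82/0.0436 = 64.6.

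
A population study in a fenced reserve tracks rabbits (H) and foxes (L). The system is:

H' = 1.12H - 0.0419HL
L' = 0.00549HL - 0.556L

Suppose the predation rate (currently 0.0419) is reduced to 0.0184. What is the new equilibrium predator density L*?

L* ≈ 60.9

At the interior fixed point, setting dH/dt = 0 with H > 0 fixes L* = (prey growth rate)/(HL coefficient) — independent of the other coefficients.
With the change, L* = 1.12/0.0184 = 60.9; it rises from 26.7.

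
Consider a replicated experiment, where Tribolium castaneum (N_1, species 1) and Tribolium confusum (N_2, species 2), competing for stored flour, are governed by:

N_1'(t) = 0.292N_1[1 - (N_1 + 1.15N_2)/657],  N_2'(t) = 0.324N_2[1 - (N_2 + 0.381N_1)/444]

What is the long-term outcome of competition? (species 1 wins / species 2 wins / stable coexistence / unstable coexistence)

stable coexistence

Compare the nullcline intercepts: K1/α12 = 657/1.15 = 571 > K2 = 444; K2/α21 = 444/0.381 = 1170 > K1 = 657.
Since both inequalities hold, each species can invade when rare, so the interior equilibrium is stable.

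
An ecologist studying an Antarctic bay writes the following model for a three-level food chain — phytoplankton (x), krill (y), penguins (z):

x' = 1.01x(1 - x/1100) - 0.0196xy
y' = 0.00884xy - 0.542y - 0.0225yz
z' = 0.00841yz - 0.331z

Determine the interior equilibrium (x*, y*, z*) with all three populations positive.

From dz/dt = 0: 0.00841y* = 0.331, so y* = 39.4.
From dx/dt = 0: 1.01(1 - x*/1100) = 0.0196·39.4, giving x* = 1100·(1 - 0.764) = 260.
From dy/dt = 0: 0.00884·260 - 0.542 = 0.0225z*, so z* = 1.76/0.0225 = 78.

x* ≈ 260, y* ≈ 39.4, z* ≈ 78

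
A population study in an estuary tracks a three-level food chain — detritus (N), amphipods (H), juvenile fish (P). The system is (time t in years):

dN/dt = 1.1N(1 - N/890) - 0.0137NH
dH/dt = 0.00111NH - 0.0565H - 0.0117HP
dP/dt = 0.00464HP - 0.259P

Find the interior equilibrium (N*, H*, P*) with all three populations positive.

From dP/dt = 0: 0.00464H* = 0.259, so H* = 55.8.
From dN/dt = 0: 1.1(1 - N*/890) = 0.0137·55.8, giving N* = 890·(1 - 0.695) = 271.
From dH/dt = 0: 0.00111·271 - 0.0565 = 0.0117P*, so P* = 0.245/0.0117 = 20.9.

N* ≈ 271, H* ≈ 55.8, P* ≈ 20.9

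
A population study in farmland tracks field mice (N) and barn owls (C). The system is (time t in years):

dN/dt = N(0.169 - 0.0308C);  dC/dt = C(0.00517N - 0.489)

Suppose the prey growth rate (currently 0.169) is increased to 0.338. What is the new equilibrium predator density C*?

At the interior fixed point, setting dN/dt = 0 with N > 0 fixes C* = (prey growth rate)/(NC coefficient) — independent of the other coefficients.
With the change, C* = 0.338/0.0308 = 11; it rises from 5.49.

C* ≈ 11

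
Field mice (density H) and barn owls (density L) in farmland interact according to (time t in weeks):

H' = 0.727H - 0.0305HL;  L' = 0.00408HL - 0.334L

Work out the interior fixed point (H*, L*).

Set dL/dt = 0 with L > 0: 0.00408H - 0.334 = 0, so H* = 0.334/0.00408 = 81.9.
Set dH/dt = 0 with H > 0: 0.727 - 0.0305L = 0, so L* = 0.727/0.0305 = 23.8.

H* ≈ 81.9, L* ≈ 23.8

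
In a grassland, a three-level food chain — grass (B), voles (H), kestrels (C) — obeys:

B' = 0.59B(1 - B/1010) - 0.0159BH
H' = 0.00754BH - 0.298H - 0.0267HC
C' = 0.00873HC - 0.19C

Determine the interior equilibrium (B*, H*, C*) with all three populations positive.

From dC/dt = 0: 0.00873H* = 0.19, so H* = 21.8.
From dB/dt = 0: 0.59(1 - B*/1010) = 0.0159·21.8, giving B* = 1010·(1 - 0.587) = 418.
From dH/dt = 0: 0.00754·418 - 0.298 = 0.0267C*, so C* = 2.85/0.0267 = 107.

B* ≈ 418, H* ≈ 21.8, C* ≈ 107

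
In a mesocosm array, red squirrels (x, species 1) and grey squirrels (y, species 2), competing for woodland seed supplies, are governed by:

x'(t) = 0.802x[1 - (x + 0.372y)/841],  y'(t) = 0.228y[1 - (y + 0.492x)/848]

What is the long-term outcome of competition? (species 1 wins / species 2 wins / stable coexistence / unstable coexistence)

Compare the nullcline intercepts: K1/α12 = 841/0.372 = 2260 > K2 = 848; K2/α21 = 848/0.492 = 1720 > K1 = 841.
Since both inequalities hold, each species can invade when rare, so the interior equilibrium is stable.

stable coexistence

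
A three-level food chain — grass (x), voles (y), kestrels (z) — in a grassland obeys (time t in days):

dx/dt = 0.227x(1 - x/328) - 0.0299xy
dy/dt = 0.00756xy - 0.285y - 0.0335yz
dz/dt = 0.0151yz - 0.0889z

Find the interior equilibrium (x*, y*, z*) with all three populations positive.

x* ≈ 73.6, y* ≈ 5.89, z* ≈ 8.11

From dz/dt = 0: 0.0151y* = 0.0889, so y* = 5.89.
From dx/dt = 0: 0.227(1 - x*/328) = 0.0299·5.89, giving x* = 328·(1 - 0.775) = 73.6.
From dy/dt = 0: 0.00756·73.6 - 0.285 = 0.0335z*, so z* = 0.272/0.0335 = 8.11.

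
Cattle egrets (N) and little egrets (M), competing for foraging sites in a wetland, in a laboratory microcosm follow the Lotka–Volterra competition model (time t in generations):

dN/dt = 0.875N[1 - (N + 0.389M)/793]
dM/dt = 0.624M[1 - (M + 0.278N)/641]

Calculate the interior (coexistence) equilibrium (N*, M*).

N* ≈ 610, M* ≈ 472

Setting both brackets to zero gives the nullclines N + 0.389M = 793 and 0.278N + M = 641.
Substituting M = 641 - 0.278N into the first: N(1 - 0.389·0.278) = 793 - 0.389·641.
So N* = 544/0.892 = 610, and then M* = 641 - 0.278·610 = 472.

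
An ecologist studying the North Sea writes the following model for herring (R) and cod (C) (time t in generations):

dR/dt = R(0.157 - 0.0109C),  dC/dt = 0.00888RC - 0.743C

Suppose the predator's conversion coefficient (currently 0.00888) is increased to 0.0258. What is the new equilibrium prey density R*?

At the interior fixed point, setting dC/dt = 0 with C > 0 fixes R* = (predator death rate)/(RC coefficient) — independent of the other coefficients.
With the change, R* = 0.743/0.0258 = 28.8; it falls from 83.7.

R* ≈ 28.8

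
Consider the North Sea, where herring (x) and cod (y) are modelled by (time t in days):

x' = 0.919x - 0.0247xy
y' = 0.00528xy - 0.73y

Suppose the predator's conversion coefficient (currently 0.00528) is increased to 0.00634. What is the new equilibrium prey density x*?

x* ≈ 115

At the interior fixed point, setting dy/dt = 0 with y > 0 fixes x* = (predator death rate)/(xy coefficient) — independent of the other coefficients.
With the change, x* = 0.73/0.00634 = 115; it falls from 138.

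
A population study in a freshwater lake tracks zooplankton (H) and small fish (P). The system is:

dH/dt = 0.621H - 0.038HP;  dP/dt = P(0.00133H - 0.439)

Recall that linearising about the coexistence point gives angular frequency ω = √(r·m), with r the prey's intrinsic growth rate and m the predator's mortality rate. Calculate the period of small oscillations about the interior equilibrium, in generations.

T ≈ 12 generations

Here r = 0.621 and m = 0.439, so r·m = 0.273.
ω = √0.273 = 0.522 per generation, hence T = 2π/ω ≈ 12 generations.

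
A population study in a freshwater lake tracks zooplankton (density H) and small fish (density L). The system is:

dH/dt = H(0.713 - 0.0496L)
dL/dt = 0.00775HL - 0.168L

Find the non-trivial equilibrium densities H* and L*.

Set dL/dt = 0 with L > 0: 0.00775H - 0.168 = 0, so H* = 0.168/0.00775 = 21.7.
Set dH/dt = 0 with H > 0: 0.713 - 0.0496L = 0, so L* = 0.713/0.0496 = 14.4.

H* ≈ 21.7, L* ≈ 14.4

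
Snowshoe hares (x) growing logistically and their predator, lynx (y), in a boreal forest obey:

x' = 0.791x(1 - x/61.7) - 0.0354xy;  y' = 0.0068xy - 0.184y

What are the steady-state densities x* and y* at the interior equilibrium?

From dy/dt = 0 with y > 0: 0.0068x* = 0.184, so x* = 27.1.
Substitute into dx/dt = 0: 0.791(1 - 27.1/61.7) = 0.0354y*.
The bracket is 0.561, giving y* = 0.444/0.0354 = 12.5.

x* ≈ 27.1, y* ≈ 12.5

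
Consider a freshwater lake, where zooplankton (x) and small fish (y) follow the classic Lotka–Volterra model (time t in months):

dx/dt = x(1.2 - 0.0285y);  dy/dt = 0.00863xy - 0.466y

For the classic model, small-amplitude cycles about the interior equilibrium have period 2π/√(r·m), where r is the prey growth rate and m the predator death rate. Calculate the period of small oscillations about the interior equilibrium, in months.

T ≈ 8.4 months

Here r = 1.2 and m = 0.466, so r·m = 0.559.
ω = √0.559 = 0.748 per month, hence T = 2π/ω ≈ 8.4 months.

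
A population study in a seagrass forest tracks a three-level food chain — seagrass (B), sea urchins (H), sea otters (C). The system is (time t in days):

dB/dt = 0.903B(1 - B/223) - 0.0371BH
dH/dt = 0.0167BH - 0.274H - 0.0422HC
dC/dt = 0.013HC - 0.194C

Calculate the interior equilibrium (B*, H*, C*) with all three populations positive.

From dC/dt = 0: 0.013H* = 0.194, so H* = 14.9.
From dB/dt = 0: 0.903(1 - B*/223) = 0.0371·14.9, giving B* = 223·(1 - 0.613) = 86.3.
From dH/dt = 0: 0.0167·86.3 - 0.274 = 0.0422C*, so C* = 1.17/0.0422 = 27.6.

B* ≈ 86.3, H* ≈ 14.9, C* ≈ 27.6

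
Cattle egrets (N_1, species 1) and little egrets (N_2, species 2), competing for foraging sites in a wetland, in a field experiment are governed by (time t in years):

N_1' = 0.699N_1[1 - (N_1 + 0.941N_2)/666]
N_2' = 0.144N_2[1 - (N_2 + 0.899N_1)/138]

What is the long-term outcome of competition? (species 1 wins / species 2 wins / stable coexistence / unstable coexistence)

Compare the nullcline intercepts: K1/α12 = 666/0.941 = 708 > K2 = 138; K2/α21 = 138/0.899 = 154 < K1 = 666.
Since the inequalities point opposite ways, species 1 can invade but species 2 cannot.

species 1 excludes species 2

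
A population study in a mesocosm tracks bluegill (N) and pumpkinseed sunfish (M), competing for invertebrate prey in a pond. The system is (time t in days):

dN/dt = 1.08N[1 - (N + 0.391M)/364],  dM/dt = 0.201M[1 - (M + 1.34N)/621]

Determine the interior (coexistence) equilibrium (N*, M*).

N* ≈ 255, M* ≈ 280

Setting both brackets to zero gives the nullclines N + 0.391M = 364 and 1.34N + M = 621.
Substituting M = 621 - 1.34N into the first: N(1 - 0.391·1.34) = 364 - 0.391·621.
So N* = 121/0.476 = 255, and then M* = 621 - 1.34·255 = 280.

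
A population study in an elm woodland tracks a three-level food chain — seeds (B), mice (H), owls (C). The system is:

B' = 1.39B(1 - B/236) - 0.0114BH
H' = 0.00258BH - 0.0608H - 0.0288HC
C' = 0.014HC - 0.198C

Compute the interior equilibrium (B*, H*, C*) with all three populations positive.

B* ≈ 209, H* ≈ 14.1, C* ≈ 16.6

From dC/dt = 0: 0.014H* = 0.198, so H* = 14.1.
From dB/dt = 0: 1.39(1 - B*/236) = 0.0114·14.1, giving B* = 236·(1 - 0.116) = 209.
From dH/dt = 0: 0.00258·209 - 0.0608 = 0.0288C*, so C* = 0.477/0.0288 = 16.6.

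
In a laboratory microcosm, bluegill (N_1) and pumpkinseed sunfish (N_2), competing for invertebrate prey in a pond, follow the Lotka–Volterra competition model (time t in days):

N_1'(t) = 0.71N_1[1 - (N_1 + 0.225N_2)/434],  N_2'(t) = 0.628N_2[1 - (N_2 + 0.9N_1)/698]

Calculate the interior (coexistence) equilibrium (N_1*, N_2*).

N_1* ≈ 347, N_2* ≈ 385

Setting both brackets to zero gives the nullclines N_1 + 0.225N_2 = 434 and 0.9N_1 + N_2 = 698.
Substituting N_2 = 698 - 0.9N_1 into the first: N_1(1 - 0.225·0.9) = 434 - 0.225·698.
So N_1* = 277/0.797 = 347, and then N_2* = 698 - 0.9·347 = 385.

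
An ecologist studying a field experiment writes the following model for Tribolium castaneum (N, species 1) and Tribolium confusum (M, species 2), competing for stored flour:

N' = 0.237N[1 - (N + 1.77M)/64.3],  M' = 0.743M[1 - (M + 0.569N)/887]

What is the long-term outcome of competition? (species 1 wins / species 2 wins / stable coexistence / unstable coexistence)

Compare the nullcline intercepts: K1/α12 = 64.3/1.77 = 36.3 < K2 = 887; K2/α21 = 887/0.569 = 1560 > K1 = 64.3.
Since the inequalities point opposite ways, species 2 can invade but species 1 cannot.

species 2 excludes species 1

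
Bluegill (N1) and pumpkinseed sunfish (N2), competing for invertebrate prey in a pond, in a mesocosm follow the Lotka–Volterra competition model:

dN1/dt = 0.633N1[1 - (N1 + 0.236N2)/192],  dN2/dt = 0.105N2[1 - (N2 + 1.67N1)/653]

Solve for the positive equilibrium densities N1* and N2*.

Setting both brackets to zero gives the nullclines N1 + 0.236N2 = 192 and 1.67N1 + N2 = 653.
Substituting N2 = 653 - 1.67N1 into the first: N1(1 - 0.236·1.67) = 192 - 0.236·653.
So N1* = 37.9/0.606 = 62.5, and then N2* = 653 - 1.67·62.5 = 549.

N1* ≈ 62.5, N2* ≈ 549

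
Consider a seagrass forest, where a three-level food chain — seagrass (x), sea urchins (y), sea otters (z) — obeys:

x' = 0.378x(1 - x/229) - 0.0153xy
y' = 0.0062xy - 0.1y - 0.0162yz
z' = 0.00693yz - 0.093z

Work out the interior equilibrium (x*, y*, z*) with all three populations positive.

From dz/dt = 0: 0.00693y* = 0.093, so y* = 13.4.
From dx/dt = 0: 0.378(1 - x*/229) = 0.0153·13.4, giving x* = 229·(1 - 0.543) = 105.
From dy/dt = 0: 0.0062·105 - 0.1 = 0.0162z*, so z* = 0.549/0.0162 = 33.9.

x* ≈ 105, y* ≈ 13.4, z* ≈ 33.9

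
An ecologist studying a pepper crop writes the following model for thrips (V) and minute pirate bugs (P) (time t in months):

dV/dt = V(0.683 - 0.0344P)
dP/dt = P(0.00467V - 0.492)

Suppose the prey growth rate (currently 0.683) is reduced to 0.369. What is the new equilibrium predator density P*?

At the interior fixed point, setting dV/dt = 0 with V > 0 fixes P* = (prey growth rate)/(VP coefficient) — independent of the other coefficients.
With the change, P* = 0.369/0.0344 = 10.7; it falls from 19.9.

P* ≈ 10.7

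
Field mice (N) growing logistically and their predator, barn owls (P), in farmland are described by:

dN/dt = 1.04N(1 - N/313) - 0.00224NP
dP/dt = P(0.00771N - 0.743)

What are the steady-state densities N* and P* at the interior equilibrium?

N* ≈ 96.4, P* ≈ 321

From dP/dt = 0 with P > 0: 0.00771N* = 0.743, so N* = 96.4.
Substitute into dN/dt = 0: 1.04(1 - 96.4/313) = 0.00224P*.
The bracket is 0.692, giving P* = 0.72/0.00224 = 321.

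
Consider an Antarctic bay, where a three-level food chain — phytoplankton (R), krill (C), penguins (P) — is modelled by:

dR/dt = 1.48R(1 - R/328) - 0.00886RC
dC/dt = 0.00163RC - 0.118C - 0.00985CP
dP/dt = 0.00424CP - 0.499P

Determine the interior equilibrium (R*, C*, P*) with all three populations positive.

From dP/dt = 0: 0.00424C* = 0.499, so C* = 118.
From dR/dt = 0: 1.48(1 - R*/328) = 0.00886·118, giving R* = 328·(1 - 0.705) = 96.9.
From dC/dt = 0: 0.00163·96.9 - 0.118 = 0.00985P*, so P* = 0.04/0.00985 = 4.06.

R* ≈ 96.9, C* ≈ 118, P* ≈ 4.06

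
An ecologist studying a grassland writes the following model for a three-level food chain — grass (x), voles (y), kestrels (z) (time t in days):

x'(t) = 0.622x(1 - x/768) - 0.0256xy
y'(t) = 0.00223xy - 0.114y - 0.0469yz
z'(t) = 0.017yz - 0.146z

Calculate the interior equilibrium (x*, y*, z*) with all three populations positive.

From dz/dt = 0: 0.017y* = 0.146, so y* = 8.59.
From dx/dt = 0: 0.622(1 - x*/768) = 0.0256·8.59, giving x* = 768·(1 - 0.353) = 497.
From dy/dt = 0: 0.00223·497 - 0.114 = 0.0469z*, so z* = 0.993/0.0469 = 21.2.

x* ≈ 497, y* ≈ 8.59, z* ≈ 21.2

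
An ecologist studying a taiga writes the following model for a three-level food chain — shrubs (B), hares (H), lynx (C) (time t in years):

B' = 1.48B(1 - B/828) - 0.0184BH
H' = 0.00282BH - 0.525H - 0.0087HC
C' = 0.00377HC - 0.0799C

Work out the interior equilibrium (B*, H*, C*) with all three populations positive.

B* ≈ 610, H* ≈ 21.2, C* ≈ 137

From dC/dt = 0: 0.00377H* = 0.0799, so H* = 21.2.
From dB/dt = 0: 1.48(1 - B*/828) = 0.0184·21.2, giving B* = 828·(1 - 0.263) = 610.
From dH/dt = 0: 0.00282·610 - 0.525 = 0.0087C*, so C* = 1.19/0.0087 = 137.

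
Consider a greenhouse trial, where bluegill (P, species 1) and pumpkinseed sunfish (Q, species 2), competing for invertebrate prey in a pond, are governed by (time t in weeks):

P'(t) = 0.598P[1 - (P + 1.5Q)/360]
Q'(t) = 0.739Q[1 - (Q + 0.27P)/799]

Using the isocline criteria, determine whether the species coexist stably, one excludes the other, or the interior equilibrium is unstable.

Compare the nullcline intercepts: K1/α12 = 360/1.5 = 240 < K2 = 799; K2/α21 = 799/0.27 = 2960 > K1 = 360.
Since the inequalities point opposite ways, species 2 can invade but species 1 cannot.

species 2 excludes species 1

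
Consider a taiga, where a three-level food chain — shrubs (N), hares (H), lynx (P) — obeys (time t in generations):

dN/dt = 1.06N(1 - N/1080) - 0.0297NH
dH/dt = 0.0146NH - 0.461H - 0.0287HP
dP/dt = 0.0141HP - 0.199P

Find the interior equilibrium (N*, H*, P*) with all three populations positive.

N* ≈ 653, H* ≈ 14.1, P* ≈ 316

From dP/dt = 0: 0.0141H* = 0.199, so H* = 14.1.
From dN/dt = 0: 1.06(1 - N*/1080) = 0.0297·14.1, giving N* = 1080·(1 - 0.395) = 653.
From dH/dt = 0: 0.0146·653 - 0.461 = 0.0287P*, so P* = 9.07/0.0287 = 316.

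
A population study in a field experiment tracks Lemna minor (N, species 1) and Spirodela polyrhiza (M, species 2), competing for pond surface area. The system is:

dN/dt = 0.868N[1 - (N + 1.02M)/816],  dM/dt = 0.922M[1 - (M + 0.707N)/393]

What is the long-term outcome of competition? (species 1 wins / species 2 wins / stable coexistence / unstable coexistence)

Compare the nullcline intercepts: K1/α12 = 816/1.02 = 800 > K2 = 393; K2/α21 = 393/0.707 = 556 < K1 = 816.
Since the inequalities point opposite ways, species 1 can invade but species 2 cannot.

species 1 excludes species 2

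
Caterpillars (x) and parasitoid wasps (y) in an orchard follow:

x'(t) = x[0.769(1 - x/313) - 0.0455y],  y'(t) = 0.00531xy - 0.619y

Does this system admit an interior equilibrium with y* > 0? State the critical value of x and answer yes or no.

The predator equation gives dy/dt > 0 only when x > 0.619/0.00531 = 117.
Without the predator, x → K = 313. Since 313 > 117, the predator can invade and persist.

Threshold x = 117; K > 117, so yes, the predator persists.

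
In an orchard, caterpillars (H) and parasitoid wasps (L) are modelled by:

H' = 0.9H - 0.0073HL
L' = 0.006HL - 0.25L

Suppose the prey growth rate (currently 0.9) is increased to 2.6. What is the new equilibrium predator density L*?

L* ≈ 356

At the interior fixed point, setting dH/dt = 0 with H > 0 fixes L* = (prey growth rate)/(HL coefficient) — independent of the other coefficients.
With the change, L* = 2.6/0.0073 = 356; it rises from 123.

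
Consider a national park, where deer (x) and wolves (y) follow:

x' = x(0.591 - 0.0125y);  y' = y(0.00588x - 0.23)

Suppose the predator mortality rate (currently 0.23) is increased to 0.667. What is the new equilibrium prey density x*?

At the interior fixed point, setting dy/dt = 0 with y > 0 fixes x* = (predator death rate)/(xy coefficient) — independent of the other coefficients.
With the change, x* = 0.667/0.00588 = 113; it rises from 39.1.

x* ≈ 113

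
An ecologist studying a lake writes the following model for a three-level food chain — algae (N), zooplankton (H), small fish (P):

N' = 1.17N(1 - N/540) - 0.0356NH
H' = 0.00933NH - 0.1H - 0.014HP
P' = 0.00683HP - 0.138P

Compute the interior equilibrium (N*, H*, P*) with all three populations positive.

From dP/dt = 0: 0.00683H* = 0.138, so H* = 20.2.
From dN/dt = 0: 1.17(1 - N*/540) = 0.0356·20.2, giving N* = 540·(1 - 0.615) = 208.
From dH/dt = 0: 0.00933·208 - 0.1 = 0.014P*, so P* = 1.84/0.014 = 131.

N* ≈ 208, H* ≈ 20.2, P* ≈ 131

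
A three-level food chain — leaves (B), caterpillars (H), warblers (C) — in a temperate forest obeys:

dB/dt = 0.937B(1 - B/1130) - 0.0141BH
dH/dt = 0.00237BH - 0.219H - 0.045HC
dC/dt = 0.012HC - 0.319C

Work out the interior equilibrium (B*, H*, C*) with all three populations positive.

B* ≈ 678, H* ≈ 26.6, C* ≈ 30.8

From dC/dt = 0: 0.012H* = 0.319, so H* = 26.6.
From dB/dt = 0: 0.937(1 - B*/1130) = 0.0141·26.6, giving B* = 1130·(1 - 0.4) = 678.
From dH/dt = 0: 0.00237·678 - 0.219 = 0.045C*, so C* = 1.39/0.045 = 30.8.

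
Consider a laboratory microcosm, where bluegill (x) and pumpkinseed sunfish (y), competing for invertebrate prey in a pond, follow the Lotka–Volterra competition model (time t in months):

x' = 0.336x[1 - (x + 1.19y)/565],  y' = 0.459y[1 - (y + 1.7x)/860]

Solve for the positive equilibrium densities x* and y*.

x* ≈ 448, y* ≈ 98.2

Setting both brackets to zero gives the nullclines x + 1.19y = 565 and 1.7x + y = 860.
Substituting y = 860 - 1.7x into the first: x(1 - 1.19·1.7) = 565 - 1.19·860.
So x* = -458/-1.02 = 448, and then y* = 860 - 1.7·448 = 98.2.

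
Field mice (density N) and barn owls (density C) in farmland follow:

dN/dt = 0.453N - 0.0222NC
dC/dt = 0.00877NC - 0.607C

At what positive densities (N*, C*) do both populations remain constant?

Set dC/dt = 0 with C > 0: 0.00877N - 0.607 = 0, so N* = 0.607/0.00877 = 69.2.
Set dN/dt = 0 with N > 0: 0.453 - 0.0222C = 0, so C* = 0.453/0.0222 = 20.4.

N* ≈ 69.2, C* ≈ 20.4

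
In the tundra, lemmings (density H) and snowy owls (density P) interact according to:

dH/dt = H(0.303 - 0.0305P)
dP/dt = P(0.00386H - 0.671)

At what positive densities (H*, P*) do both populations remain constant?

H* ≈ 174, P* ≈ 9.93

Set dP/dt = 0 with P > 0: 0.00386H - 0.671 = 0, so H* = 0.671/0.00386 = 174.
Set dH/dt = 0 with H > 0: 0.303 - 0.0305P = 0, so P* = 0.303/0.0305 = 9.93.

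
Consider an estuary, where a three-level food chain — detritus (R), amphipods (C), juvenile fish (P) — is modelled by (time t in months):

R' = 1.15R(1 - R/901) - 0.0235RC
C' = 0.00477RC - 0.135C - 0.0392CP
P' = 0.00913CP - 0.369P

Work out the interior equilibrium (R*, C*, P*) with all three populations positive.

R* ≈ 157, C* ≈ 40.4, P* ≈ 15.6

From dP/dt = 0: 0.00913C* = 0.369, so C* = 40.4.
From dR/dt = 0: 1.15(1 - R*/901) = 0.0235·40.4, giving R* = 901·(1 - 0.826) = 157.
From dC/dt = 0: 0.00477·157 - 0.135 = 0.0392P*, so P* = 0.613/0.0392 = 15.6.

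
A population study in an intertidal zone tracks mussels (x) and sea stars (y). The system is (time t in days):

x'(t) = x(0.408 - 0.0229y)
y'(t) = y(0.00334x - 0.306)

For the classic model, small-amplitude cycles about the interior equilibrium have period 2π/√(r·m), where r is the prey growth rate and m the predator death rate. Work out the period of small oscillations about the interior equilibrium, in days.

T ≈ 17.8 days

Here r = 0.408 and m = 0.306, so r·m = 0.125.
ω = √0.125 = 0.353 per day, hence T = 2π/ω ≈ 17.8 days.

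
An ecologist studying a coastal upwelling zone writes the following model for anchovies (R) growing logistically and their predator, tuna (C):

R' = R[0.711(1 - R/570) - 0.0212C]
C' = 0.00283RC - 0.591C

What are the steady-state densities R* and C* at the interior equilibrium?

R* ≈ 209, C* ≈ 21.3

From dC/dt = 0 with C > 0: 0.00283R* = 0.591, so R* = 209.
Substitute into dR/dt = 0: 0.711(1 - 209/570) = 0.0212C*.
The bracket is 0.634, giving C* = 0.451/0.0212 = 21.3.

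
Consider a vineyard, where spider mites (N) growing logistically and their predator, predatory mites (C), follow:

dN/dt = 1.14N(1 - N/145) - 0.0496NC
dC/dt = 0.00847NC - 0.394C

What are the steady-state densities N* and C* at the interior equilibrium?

N* ≈ 46.5, C* ≈ 15.6

From dC/dt = 0 with C > 0: 0.00847N* = 0.394, so N* = 46.5.
Substitute into dN/dt = 0: 1.14(1 - 46.5/145) = 0.0496C*.
The bracket is 0.679, giving C* = 0.774/0.0496 = 15.6.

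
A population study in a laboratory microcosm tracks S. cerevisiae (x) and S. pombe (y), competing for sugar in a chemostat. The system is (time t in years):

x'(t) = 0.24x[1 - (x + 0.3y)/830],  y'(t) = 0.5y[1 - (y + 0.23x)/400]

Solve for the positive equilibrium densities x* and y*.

Setting both brackets to zero gives the nullclines x + 0.3y = 830 and 0.23x + y = 400.
Substituting y = 400 - 0.23x into the first: x(1 - 0.3·0.23) = 830 - 0.3·400.
So x* = 710/0.931 = 763, and then y* = 400 - 0.23·763 = 225.

x* ≈ 763, y* ≈ 225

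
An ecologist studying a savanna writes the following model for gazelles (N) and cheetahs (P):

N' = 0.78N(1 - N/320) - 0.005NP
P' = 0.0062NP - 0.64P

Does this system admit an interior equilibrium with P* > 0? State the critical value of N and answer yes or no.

Threshold N = 103; K > 103, so yes, the predator persists.

The predator equation gives dP/dt > 0 only when N > 0.64/0.0062 = 103.
Without the predator, N → K = 320. Since 320 > 103, the predator can invade and persist.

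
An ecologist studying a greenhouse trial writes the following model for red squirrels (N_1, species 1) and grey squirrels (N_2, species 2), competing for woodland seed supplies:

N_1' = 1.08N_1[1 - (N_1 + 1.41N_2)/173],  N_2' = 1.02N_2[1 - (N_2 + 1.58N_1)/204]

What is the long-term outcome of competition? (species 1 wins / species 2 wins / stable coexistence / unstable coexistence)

Compare the nullcline intercepts: K1/α12 = 173/1.41 = 123 < K2 = 204; K2/α21 = 204/1.58 = 129 < K1 = 173.
Since both are reversed, neither can invade when rare; the interior point is a saddle.

unstable coexistence (outcome depends on initial conditions)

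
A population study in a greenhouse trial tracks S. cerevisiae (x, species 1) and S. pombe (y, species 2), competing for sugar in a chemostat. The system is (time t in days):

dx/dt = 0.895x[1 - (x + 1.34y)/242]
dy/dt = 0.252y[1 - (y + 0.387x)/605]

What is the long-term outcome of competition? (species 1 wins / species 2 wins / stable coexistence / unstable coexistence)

Compare the nullcline intercepts: K1/α12 = 242/1.34 = 181 < K2 = 605; K2/α21 = 605/0.387 = 1560 > K1 = 242.
Since the inequalities point opposite ways, species 2 can invade but species 1 cannot.

species 2 excludes species 1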